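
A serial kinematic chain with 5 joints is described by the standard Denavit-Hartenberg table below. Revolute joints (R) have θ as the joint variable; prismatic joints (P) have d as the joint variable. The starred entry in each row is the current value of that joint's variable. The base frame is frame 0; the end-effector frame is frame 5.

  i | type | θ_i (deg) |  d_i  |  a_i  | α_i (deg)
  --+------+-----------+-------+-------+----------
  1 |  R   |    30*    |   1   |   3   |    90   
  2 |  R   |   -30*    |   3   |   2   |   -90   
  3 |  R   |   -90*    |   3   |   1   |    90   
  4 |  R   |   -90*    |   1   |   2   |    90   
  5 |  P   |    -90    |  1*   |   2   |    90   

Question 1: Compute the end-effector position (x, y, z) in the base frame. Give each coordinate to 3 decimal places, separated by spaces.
6.781 0.451 0.366

after link 1: o_1 = (2.5981, 1.5000, 1.0000)
after link 2: o_2 = (5.5981, -0.2321, 0.0000)
after link 3: o_3 = (7.3971, -0.3481, 2.5981)
after link 4: o_4 = (5.7811, -1.2811, 1.3660)
after link 5: o_5 = (6.7811, 0.4510, 0.3660)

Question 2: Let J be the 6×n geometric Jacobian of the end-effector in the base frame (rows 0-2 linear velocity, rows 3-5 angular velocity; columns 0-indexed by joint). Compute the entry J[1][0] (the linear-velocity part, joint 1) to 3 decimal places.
axis z_0 = ẑ; lever o_n−o_0 = (6.7811,0.4510,0.3660)
cross product → J_v[:, 0] = (-0.4510,6.7811,0.0000)
J_ω[:, 0] = z_0
entry J[1][0] = 6.7811

6.781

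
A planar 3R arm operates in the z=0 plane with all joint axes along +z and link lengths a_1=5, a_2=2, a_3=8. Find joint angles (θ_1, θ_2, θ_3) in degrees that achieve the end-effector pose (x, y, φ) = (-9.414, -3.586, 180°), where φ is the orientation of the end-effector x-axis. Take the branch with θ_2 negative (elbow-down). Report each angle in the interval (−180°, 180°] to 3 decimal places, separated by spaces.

wrist centre = target − a_3·(cos φ, sin φ) = (-1.4140, -3.5860)
cos θ_2 = (14.8588−5²−2²)/(2·5·2) = -0.7071; θ_2 = -134.9962° (elbow-down)
β = atan2(-3.5860,-1.4140) = -111.5199°; ψ = atan2(-1.4143,3.5859) = -21.5248°
θ_1 = β − ψ = -89.9951°
θ_3 = φ − θ_1 − θ_2 = 44.9913° (wrapped to (-180°,180°])

-89.995 -134.996 44.991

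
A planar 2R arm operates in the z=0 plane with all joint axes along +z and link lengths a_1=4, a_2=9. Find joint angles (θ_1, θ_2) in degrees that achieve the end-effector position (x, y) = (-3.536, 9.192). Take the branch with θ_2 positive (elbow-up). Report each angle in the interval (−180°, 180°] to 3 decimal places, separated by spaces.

45.001 90.003

cos θ_2 = (96.9962−4²−9²)/(2·4·9) = -0.0001; θ_2 = 90.0031° (elbow-up)
β = atan2(9.1920,-3.5360) = 111.0409°; ψ = atan2(9.0000,3.9995) = 66.0401°
θ_1 = β − ψ = 45.0008°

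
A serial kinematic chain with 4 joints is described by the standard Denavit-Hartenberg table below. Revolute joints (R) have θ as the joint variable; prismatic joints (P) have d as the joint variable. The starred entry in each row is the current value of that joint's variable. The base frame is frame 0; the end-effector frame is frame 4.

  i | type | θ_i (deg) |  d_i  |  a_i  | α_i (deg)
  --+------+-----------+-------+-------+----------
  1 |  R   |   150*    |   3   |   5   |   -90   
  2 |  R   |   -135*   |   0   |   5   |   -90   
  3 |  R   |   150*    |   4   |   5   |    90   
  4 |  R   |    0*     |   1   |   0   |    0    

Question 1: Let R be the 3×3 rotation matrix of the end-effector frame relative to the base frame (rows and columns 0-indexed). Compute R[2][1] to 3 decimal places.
End-effector y-axis (col 1 of R) = (-0.6124,0.3536,0.7071)
R[2][1] = 0.7071

0.707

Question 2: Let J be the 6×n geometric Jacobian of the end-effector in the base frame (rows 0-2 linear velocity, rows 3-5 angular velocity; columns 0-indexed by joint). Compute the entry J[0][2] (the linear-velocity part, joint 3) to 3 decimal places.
axis z_2 = (-0.6124,0.3536,0.7071); lever o_n−o_2 = (-3.1119,5.6834,0.1201)
cross product → J_v[:, 2] = (-3.9763,-2.1269,-2.3801)
J_ω[:, 2] = z_2
entry J[0][2] = -3.9763

-3.976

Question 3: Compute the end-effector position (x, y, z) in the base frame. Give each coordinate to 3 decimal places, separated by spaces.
-4.380 6.416 6.656

after link 1: o_1 = (-4.3301, 2.5000, 3.0000)
after link 2: o_2 = (-1.2683, 0.7322, 6.5355)
after link 3: o_3 = (-5.1194, 5.8424, 6.3021)
after link 4: o_4 = (-4.3802, 6.4157, 6.6557)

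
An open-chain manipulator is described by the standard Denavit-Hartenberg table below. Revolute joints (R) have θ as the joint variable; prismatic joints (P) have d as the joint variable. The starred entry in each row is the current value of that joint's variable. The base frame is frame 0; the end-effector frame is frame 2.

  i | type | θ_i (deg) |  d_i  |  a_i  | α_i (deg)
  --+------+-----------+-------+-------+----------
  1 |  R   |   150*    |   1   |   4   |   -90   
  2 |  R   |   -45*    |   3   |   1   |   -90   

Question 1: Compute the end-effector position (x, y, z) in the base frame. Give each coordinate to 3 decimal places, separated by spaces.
after link 1: o_1 = (-3.4641, 2.0000, 1.0000)
after link 2: o_2 = (-5.5765, -0.2445, 1.7071)

-5.576 -0.245 1.707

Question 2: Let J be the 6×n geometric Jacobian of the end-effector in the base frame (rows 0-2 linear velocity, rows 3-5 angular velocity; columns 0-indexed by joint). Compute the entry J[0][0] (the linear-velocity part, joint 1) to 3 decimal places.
0.245

axis z_0 = ẑ; lever o_n−o_0 = (-5.5765,-0.2445,1.7071)
cross product → J_v[:, 0] = (0.2445,-5.5765,0.0000)
J_ω[:, 0] = z_0
entry J[0][0] = 0.2445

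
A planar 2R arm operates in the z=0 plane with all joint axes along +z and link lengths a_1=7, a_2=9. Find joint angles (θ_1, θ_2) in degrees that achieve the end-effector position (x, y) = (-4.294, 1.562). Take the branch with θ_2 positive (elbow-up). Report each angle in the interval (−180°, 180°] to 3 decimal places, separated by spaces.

cos θ_2 = (20.8783−7²−9²)/(2·7·9) = -0.8660; θ_2 = 150.0023° (elbow-up)
β = atan2(1.5620,-4.2940) = 160.0105°; ψ = atan2(4.4997,-0.7944) = 100.0123°
θ_1 = β − ψ = 59.9982°

59.998 150.002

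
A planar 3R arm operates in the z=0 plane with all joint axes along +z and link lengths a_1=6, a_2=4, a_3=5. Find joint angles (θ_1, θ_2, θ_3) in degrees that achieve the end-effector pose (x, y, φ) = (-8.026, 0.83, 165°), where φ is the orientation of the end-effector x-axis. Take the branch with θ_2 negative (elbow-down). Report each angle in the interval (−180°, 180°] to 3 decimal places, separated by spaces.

-133.475 -149.997 88.472

wrist centre = target − a_3·(cos φ, sin φ) = (-3.1964, -0.4641)
cos θ_2 = (10.4322−6²−4²)/(2·6·4) = -0.8660; θ_2 = -149.9967° (elbow-down)
β = atan2(-0.4641,-3.1964) = -171.7387°; ψ = atan2(-2.0002,2.5360) = -38.2635°
θ_1 = β − ψ = -133.4752°
θ_3 = φ − θ_1 − θ_2 = 88.4719° (wrapped to (-180°,180°])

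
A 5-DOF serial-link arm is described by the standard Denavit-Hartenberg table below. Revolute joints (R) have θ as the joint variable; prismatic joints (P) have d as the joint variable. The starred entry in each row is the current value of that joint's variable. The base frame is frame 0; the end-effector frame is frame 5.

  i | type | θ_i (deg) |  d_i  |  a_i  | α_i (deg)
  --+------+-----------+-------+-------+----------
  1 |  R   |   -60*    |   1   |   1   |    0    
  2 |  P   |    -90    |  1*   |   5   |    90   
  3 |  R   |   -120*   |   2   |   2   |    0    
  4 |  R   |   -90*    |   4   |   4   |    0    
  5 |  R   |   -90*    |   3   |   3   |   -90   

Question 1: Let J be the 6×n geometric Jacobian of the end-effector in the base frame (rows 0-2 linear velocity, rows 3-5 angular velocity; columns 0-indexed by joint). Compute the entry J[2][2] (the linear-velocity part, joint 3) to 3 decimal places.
-2.964

axis z_2 = (-0.5000,0.8660,0.0000); lever o_n−o_2 = (-1.9330,9.2763,2.8660)
cross product → J_v[:, 2] = (2.4821,1.4330,-2.9641)
J_ω[:, 2] = z_2
entry J[2][2] = -2.9641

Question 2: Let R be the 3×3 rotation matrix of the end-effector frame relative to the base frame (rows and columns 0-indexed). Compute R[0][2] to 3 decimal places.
0.750

End-effector z-axis (col 2 of R) = (0.7500,0.4330,0.5000)
R[0][2] = 0.7500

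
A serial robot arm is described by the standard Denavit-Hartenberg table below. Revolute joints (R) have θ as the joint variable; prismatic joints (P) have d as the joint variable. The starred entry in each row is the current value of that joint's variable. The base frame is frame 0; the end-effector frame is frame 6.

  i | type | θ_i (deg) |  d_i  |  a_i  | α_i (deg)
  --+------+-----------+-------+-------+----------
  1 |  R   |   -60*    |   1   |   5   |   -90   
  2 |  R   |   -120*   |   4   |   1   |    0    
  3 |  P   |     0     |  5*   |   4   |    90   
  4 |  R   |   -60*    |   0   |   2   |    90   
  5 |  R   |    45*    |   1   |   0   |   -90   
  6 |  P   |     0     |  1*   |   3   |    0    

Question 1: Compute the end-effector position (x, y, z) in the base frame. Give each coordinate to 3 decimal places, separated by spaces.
after link 1: o_1 = (2.5000, -4.3301, 1.0000)
after link 2: o_2 = (5.7141, -1.8971, 1.8660)
after link 3: o_3 = (9.0442, 2.3349, 5.3301)
after link 4: o_4 = (7.2942, 1.9019, 6.1962)
after link 5: o_5 = (7.0777, 1.2769, 5.4462)
after link 6: o_6 = (4.6155, 3.0921, 4.6443)

4.616 3.092 4.644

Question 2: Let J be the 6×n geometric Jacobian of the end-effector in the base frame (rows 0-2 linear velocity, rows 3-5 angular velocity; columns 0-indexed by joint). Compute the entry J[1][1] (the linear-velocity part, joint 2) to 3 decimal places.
axis z_1 = (0.8660,0.5000,0.0000); lever o_n−o_1 = (2.1155,7.4222,3.6443)
cross product → J_v[:, 1] = (1.8222,-3.1561,5.3700)
J_ω[:, 1] = z_1
entry J[1][1] = -3.1561

-3.156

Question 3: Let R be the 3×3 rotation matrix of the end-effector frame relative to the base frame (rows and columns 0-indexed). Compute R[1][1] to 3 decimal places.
End-effector y-axis (col 1 of R) = (0.2165,0.6250,0.7500)
R[1][1] = 0.6250

0.625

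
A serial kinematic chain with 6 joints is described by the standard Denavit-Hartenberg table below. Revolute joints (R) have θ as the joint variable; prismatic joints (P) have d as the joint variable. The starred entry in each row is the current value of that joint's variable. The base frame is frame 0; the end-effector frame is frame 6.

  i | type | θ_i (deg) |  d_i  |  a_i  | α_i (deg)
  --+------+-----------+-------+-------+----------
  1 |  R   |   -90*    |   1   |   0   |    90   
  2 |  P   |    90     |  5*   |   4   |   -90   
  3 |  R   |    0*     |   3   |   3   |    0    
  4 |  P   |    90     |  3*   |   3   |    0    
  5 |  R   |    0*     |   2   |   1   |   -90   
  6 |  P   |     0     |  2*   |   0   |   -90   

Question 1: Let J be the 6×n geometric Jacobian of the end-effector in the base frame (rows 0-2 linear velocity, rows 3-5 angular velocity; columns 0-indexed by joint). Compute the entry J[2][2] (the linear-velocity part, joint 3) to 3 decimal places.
axis z_2 = (-0.0000,1.0000,0.0000); lever o_n−o_2 = (4.0000,8.0000,1.0000)
cross product → J_v[:, 2] = (1.0000,0.0000,-4.0000)
J_ω[:, 2] = z_2
entry J[2][2] = -4.0000

-4.000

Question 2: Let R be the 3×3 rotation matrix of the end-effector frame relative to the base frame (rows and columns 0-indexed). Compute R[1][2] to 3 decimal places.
-1.000

End-effector z-axis (col 2 of R) = (0.0000,-1.0000,-0.0000)
R[1][2] = -1.0000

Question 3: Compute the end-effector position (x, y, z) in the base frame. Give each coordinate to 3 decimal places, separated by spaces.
-1.000 8.000 6.000

after link 1: o_1 = (0.0000, 0.0000, 1.0000)
after link 2: o_2 = (-5.0000, -0.0000, 5.0000)
after link 3: o_3 = (-5.0000, 3.0000, 8.0000)
after link 4: o_4 = (-2.0000, 6.0000, 8.0000)
after link 5: o_5 = (-1.0000, 8.0000, 8.0000)
after link 6: o_6 = (-1.0000, 8.0000, 6.0000)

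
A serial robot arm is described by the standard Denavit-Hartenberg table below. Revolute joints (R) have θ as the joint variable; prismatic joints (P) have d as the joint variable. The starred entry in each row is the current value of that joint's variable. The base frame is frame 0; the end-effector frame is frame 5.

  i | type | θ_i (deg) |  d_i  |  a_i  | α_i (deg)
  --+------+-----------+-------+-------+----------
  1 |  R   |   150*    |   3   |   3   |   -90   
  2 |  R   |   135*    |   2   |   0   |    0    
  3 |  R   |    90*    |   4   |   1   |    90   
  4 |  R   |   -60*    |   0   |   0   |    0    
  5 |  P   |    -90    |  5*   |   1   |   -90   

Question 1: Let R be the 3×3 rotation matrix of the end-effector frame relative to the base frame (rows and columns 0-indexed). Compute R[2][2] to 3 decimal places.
0.354

End-effector z-axis (col 2 of R) = (0.7392,0.5732,0.3536)
R[2][2] = 0.3536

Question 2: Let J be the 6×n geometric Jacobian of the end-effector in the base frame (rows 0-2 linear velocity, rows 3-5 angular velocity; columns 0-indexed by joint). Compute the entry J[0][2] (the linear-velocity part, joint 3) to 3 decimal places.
2.980

axis z_2 = (-0.5000,-0.8660,0.0000); lever o_n−o_2 = (1.3939,-4.8462,-3.4408)
cross product → J_v[:, 2] = (2.9798,-1.7204,3.6303)
J_ω[:, 2] = z_2
entry J[0][2] = 2.9798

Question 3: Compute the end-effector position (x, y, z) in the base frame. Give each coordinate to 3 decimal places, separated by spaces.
-2.204 -5.078 -0.441

after link 1: o_1 = (-2.5981, 1.5000, 3.0000)
after link 2: o_2 = (-3.5981, -0.2321, 3.0000)
after link 3: o_3 = (-4.9857, -4.0497, 3.7071)
after link 4: o_4 = (-4.9857, -4.0497, 3.7071)
after link 5: o_5 = (-2.2042, -5.0783, -0.4408)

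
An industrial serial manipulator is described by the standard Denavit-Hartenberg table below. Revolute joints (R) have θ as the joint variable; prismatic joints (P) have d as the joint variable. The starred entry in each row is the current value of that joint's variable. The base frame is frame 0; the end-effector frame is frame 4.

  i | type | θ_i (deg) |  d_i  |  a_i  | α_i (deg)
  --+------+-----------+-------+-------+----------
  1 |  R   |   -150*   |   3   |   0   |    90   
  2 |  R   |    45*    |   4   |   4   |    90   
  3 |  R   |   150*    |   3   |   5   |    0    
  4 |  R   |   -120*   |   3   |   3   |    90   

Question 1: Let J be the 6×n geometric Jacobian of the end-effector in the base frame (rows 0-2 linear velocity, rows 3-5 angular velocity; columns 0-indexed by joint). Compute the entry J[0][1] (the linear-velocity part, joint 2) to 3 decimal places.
axis z_1 = (-0.5000,0.8660,0.0000); lever o_n−o_1 = (-9.0631,4.0050,-2.6390)
cross product → J_v[:, 1] = (-2.2854,-1.3195,5.8463)
J_ω[:, 1] = z_1
entry J[0][1] = -2.2854

-2.285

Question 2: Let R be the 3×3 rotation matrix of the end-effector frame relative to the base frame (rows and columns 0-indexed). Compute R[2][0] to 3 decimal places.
End-effector x-axis (col 0 of R) = (-0.7803,0.1268,0.6124)
R[2][0] = 0.6124

0.612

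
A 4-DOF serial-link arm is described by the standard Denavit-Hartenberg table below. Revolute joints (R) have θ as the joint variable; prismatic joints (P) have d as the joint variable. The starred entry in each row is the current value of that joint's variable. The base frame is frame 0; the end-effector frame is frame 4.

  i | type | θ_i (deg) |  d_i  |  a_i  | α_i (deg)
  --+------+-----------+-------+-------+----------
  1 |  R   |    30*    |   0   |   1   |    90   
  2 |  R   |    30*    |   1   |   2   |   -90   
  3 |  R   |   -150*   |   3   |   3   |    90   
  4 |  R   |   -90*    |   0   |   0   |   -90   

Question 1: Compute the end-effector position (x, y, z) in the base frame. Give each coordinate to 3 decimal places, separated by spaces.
after link 1: o_1 = (0.8660, 0.5000, 0.0000)
after link 2: o_2 = (2.8660, 0.5000, 1.0000)
after link 3: o_3 = (0.3684, -2.6740, 2.2990)
after link 4: o_4 = (0.3684, -2.6740, 2.2990)

0.368 -2.674 2.299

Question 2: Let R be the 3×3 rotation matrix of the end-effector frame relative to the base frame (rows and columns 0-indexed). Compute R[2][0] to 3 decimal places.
End-effector x-axis (col 0 of R) = (0.4330,0.2500,-0.8660)
R[2][0] = -0.8660

-0.866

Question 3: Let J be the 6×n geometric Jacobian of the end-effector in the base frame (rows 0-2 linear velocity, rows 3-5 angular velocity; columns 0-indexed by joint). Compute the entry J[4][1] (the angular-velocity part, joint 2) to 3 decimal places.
axis z_1 = (0.5000,-0.8660,0.0000); lever o_n−o_1 = (-0.4976,-3.1740,2.2990)
cross product → J_v[:, 1] = (-1.9910,-1.1495,-2.0179)
J_ω[:, 1] = z_1
entry J[4][1] = -0.8660

-0.866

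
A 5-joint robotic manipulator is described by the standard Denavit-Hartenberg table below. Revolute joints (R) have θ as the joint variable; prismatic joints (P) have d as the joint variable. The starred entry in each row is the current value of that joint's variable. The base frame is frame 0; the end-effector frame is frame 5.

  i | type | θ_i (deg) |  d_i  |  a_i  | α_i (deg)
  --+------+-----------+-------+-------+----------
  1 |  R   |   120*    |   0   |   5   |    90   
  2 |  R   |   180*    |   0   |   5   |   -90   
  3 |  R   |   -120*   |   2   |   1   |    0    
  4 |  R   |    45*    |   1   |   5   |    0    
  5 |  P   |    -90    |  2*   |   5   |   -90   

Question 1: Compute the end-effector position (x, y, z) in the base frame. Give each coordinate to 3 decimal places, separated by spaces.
after link 1: o_1 = (-2.5000, 4.3301, 0.0000)
after link 2: o_2 = (-0.0000, -0.0000, 0.0000)
after link 3: o_3 = (0.5000, 0.8660, -2.0000)
after link 4: o_4 = (5.3296, 2.1601, -3.0000)
after link 5: o_5 = (4.0355, 6.9897, -5.0000)

4.036 6.990 -5.000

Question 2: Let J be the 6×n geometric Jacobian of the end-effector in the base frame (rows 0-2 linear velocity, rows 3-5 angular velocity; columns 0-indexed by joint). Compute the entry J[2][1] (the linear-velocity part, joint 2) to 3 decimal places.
-0.964

axis z_1 = (0.8660,0.5000,0.0000); lever o_n−o_1 = (6.5355,2.6596,-5.0000)
cross product → J_v[:, 1] = (-2.5000,4.3301,-0.9645)
J_ω[:, 1] = z_1
entry J[2][1] = -0.9645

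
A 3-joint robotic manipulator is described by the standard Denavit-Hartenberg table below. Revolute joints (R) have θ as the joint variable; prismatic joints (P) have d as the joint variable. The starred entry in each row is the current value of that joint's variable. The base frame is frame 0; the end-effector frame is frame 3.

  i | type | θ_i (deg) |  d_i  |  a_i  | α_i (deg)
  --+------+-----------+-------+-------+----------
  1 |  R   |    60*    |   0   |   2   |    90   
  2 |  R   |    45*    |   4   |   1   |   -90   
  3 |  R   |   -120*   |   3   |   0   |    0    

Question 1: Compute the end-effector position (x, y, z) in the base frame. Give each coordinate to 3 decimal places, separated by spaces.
3.757 -1.493 2.828

after link 1: o_1 = (1.0000, 1.7321, 0.0000)
after link 2: o_2 = (4.8177, 0.3444, 0.7071)
after link 3: o_3 = (3.7570, -1.4927, 2.8284)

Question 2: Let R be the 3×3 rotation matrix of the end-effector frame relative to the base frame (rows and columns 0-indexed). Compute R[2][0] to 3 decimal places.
End-effector x-axis (col 0 of R) = (0.5732,-0.7392,-0.3536)
R[2][0] = -0.3536

-0.354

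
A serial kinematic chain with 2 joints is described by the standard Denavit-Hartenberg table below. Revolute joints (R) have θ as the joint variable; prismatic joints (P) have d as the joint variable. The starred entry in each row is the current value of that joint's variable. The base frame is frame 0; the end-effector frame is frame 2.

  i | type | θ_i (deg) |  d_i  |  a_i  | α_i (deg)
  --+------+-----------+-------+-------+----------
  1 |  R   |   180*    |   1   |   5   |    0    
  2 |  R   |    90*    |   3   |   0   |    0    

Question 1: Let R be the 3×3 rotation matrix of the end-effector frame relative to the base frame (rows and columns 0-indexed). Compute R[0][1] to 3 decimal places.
End-effector y-axis (col 1 of R) = (1.0000,-0.0000,0.0000)
R[0][1] = 1.0000

1.000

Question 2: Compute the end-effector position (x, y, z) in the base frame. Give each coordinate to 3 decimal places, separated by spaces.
-5.000 0.000 4.000

after link 1: o_1 = (-5.0000, 0.0000, 1.0000)
after link 2: o_2 = (-5.0000, 0.0000, 4.0000)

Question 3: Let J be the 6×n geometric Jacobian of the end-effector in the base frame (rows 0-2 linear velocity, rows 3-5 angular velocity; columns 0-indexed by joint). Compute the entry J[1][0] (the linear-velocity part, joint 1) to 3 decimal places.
axis z_0 = ẑ; lever o_n−o_0 = (-5.0000,0.0000,4.0000)
cross product → J_v[:, 0] = (-0.0000,-5.0000,0.0000)
J_ω[:, 0] = z_0
entry J[1][0] = -5.0000

-5.000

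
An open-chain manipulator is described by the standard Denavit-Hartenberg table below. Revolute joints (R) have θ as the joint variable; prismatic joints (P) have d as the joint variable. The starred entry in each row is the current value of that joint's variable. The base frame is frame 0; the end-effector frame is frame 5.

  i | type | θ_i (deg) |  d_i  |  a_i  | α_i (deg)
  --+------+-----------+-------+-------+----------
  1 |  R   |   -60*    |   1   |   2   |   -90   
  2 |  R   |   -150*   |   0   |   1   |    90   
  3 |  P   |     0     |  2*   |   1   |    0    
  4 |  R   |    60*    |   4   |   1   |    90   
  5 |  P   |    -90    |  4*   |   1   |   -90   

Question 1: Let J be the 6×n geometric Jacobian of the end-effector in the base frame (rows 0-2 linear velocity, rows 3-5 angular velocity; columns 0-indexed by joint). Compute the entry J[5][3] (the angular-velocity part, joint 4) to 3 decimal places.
-0.866

axis z_3 = (-0.2500,0.4330,-0.8660); lever o_n−o_3 = (-3.4486,3.7051,-0.6160)
cross product → J_v[:, 3] = (2.9420,2.8325,0.5670)
J_ω[:, 3] = z_3
entry J[5][3] = -0.8660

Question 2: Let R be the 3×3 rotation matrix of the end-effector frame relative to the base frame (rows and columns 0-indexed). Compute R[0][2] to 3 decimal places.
End-effector z-axis (col 2 of R) = (0.5335,0.8080,0.2500)
R[0][2] = 0.5335

0.533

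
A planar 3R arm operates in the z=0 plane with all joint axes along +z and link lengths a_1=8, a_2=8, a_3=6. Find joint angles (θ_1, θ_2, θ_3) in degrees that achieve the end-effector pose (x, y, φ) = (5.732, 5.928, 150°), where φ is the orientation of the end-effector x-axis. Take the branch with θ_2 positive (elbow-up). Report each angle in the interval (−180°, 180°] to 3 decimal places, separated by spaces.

-30.001 90.001 90.000

wrist centre = target − a_3·(cos φ, sin φ) = (10.9282, 2.9280)
cos θ_2 = (127.9977−8²−8²)/(2·8·8) = -0.0000; θ_2 = 90.0010° (elbow-up)
β = atan2(2.9280,10.9282) = 14.9991°; ψ = atan2(8.0000,7.9999) = 45.0005°
θ_1 = β − ψ = -30.0014°
θ_3 = φ − θ_1 − θ_2 = 90.0004° (wrapped to (-180°,180°])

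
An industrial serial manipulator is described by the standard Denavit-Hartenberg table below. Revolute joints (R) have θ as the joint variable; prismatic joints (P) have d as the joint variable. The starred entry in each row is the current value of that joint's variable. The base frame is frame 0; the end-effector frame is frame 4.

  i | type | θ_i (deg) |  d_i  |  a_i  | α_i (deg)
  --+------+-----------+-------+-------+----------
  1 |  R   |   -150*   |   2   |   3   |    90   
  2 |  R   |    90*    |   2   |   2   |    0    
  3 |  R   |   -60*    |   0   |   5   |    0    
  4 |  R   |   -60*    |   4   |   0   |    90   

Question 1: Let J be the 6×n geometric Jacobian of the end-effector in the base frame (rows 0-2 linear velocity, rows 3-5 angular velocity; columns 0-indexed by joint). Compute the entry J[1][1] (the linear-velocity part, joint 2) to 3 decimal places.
2.250

axis z_1 = (-0.5000,0.8660,0.0000); lever o_n−o_1 = (-6.7500,3.0311,4.5000)
cross product → J_v[:, 1] = (3.8971,2.2500,4.3301)
J_ω[:, 1] = z_1
entry J[1][1] = 2.2500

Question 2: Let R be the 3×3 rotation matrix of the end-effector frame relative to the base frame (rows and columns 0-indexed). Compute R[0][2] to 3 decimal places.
0.433

End-effector z-axis (col 2 of R) = (0.4330,0.2500,-0.8660)
R[0][2] = 0.4330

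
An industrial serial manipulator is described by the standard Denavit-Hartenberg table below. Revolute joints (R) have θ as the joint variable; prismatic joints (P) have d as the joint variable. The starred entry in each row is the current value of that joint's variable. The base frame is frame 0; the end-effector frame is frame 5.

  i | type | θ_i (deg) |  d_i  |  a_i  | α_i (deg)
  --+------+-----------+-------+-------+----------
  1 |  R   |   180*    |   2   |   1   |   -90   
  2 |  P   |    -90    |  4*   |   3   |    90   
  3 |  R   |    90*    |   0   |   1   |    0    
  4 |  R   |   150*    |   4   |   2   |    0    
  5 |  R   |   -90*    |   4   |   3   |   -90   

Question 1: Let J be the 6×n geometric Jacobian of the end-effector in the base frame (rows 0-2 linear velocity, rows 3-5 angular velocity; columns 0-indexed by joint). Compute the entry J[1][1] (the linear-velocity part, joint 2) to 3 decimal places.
-1.000

prismatic axis z_1 = (-0.0000,-1.0000,0.0000)
J_v[:, 1] = z_1; J_ω[:, 1] = (0,0,0)
entry J[1][1] = -1.0000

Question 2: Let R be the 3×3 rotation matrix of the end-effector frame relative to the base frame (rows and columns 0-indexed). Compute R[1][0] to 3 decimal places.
End-effector x-axis (col 0 of R) = (-0.0000,-0.5000,-0.8660)
R[1][0] = -0.5000

-0.500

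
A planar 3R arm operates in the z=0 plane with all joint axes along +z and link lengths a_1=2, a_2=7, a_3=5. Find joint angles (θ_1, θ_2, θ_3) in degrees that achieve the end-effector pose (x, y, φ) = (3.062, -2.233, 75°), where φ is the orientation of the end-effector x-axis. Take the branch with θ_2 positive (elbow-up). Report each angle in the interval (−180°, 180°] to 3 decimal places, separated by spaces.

-149.989 89.987 135.002

wrist centre = target − a_3·(cos φ, sin φ) = (1.7679, -7.0626)
cos θ_2 = (53.0062−2²−7²)/(2·2·7) = 0.0002; θ_2 = 89.9873° (elbow-up)
β = atan2(-7.0626,1.7679) = -75.9466°; ψ = atan2(7.0000,2.0016) = 74.0428°
θ_1 = β − ψ = -149.9894°
θ_3 = φ − θ_1 − θ_2 = 135.0022° (wrapped to (-180°,180°])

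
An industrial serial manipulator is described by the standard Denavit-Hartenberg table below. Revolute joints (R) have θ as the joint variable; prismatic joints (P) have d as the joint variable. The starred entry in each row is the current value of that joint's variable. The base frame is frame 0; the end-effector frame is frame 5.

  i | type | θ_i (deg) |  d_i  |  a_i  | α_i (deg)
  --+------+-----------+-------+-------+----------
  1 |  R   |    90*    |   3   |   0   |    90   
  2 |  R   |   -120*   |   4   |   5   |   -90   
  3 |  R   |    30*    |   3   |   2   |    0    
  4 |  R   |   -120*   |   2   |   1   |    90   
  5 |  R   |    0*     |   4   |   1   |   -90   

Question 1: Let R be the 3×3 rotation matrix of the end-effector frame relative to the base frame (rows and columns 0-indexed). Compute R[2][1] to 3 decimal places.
-0.866

End-effector y-axis (col 1 of R) = (-0.0000,-0.5000,-0.8660)
R[2][1] = -0.8660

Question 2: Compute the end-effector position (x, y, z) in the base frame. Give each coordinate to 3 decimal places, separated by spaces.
5.000 2.964 -1.866

after link 1: o_1 = (0.0000, 0.0000, 3.0000)
after link 2: o_2 = (4.0000, -2.5000, -1.3301)
after link 3: o_3 = (3.0000, -0.7679, -4.3301)
after link 4: o_4 = (4.0000, 0.9641, -5.3301)
after link 5: o_5 = (5.0000, 2.9641, -1.8660)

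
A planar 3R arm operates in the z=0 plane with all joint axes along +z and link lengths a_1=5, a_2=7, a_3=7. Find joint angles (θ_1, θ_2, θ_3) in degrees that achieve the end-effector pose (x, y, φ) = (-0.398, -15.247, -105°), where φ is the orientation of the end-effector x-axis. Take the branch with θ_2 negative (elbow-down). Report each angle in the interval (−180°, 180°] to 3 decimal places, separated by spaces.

-26.080 -89.998 11.078

wrist centre = target − a_3·(cos φ, sin φ) = (1.4137, -8.4855)
cos θ_2 = (74.0027−5²−7²)/(2·5·7) = 0.0000; θ_2 = -89.9978° (elbow-down)
β = atan2(-8.4855,1.4137) = -80.5411°; ψ = atan2(-7.0000,5.0003) = -54.4609°
θ_1 = β − ψ = -26.0802°
θ_3 = φ − θ_1 − θ_2 = 11.0780° (wrapped to (-180°,180°])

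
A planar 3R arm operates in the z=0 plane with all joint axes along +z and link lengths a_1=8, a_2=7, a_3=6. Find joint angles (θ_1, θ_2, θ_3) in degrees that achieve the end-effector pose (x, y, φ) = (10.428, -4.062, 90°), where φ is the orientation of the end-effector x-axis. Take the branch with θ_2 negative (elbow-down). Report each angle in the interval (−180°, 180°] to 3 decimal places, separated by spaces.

-29.996 -30.008 150.004

wrist centre = target − a_3·(cos φ, sin φ) = (10.4280, -10.0620)
cos θ_2 = (209.9870−8²−7²)/(2·8·7) = 0.8660; θ_2 = -30.0080° (elbow-down)
β = atan2(-10.0620,10.4280) = -43.9767°; ψ = atan2(-3.5008,14.0617) = -13.9803°
θ_1 = β − ψ = -29.9963°
θ_3 = φ − θ_1 − θ_2 = 150.0043° (wrapped to (-180°,180°])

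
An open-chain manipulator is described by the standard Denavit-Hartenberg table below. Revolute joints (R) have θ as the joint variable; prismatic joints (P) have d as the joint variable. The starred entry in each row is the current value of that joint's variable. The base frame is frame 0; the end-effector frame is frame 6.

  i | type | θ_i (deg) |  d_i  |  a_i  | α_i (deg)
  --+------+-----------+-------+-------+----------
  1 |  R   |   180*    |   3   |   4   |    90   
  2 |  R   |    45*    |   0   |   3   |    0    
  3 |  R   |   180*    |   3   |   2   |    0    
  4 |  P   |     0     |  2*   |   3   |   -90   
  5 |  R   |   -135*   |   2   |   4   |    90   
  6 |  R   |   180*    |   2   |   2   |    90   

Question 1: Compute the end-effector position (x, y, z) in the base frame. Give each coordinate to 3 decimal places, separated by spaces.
after link 1: o_1 = (-4.0000, 0.0000, 3.0000)
after link 2: o_2 = (-6.1213, 0.0000, 5.1213)
after link 3: o_3 = (-4.7071, 3.0000, 3.7071)
after link 4: o_4 = (-2.5858, 5.0000, 1.5858)
after link 5: o_5 = (-6.0000, 7.8284, 2.1716)
after link 6: o_6 = (-6.0000, 5.0000, 2.1716)

-6.000 5.000 2.172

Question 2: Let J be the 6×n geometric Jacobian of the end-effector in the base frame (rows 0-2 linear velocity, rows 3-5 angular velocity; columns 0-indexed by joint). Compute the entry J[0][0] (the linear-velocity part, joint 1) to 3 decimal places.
axis z_0 = ẑ; lever o_n−o_0 = (-6.0000,5.0000,2.1716)
cross product → J_v[:, 0] = (-5.0000,-6.0000,0.0000)
J_ω[:, 0] = z_0
entry J[0][0] = -5.0000

-5.000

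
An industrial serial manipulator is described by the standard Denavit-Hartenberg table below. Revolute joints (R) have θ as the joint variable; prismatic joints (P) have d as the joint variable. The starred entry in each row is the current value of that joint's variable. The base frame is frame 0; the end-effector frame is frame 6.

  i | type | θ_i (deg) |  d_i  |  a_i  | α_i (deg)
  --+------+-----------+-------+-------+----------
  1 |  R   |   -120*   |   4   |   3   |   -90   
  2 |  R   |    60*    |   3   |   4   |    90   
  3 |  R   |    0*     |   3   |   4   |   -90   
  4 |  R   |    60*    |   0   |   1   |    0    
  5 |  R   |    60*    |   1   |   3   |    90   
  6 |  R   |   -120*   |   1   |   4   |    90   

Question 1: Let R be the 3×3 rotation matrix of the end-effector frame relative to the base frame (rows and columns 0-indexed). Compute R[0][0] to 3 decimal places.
End-effector x-axis (col 0 of R) = (-1.0000,-0.0000,0.0000)
R[0][0] = -1.0000

-1.000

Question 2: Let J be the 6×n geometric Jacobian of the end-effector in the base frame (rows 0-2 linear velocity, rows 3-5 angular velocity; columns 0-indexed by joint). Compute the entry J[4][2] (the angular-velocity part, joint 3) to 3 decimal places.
-0.750

axis z_2 = (-0.4330,-0.7500,0.5000); lever o_n−o_2 = (-3.6830,-1.4510,-3.8301)
cross product → J_v[:, 2] = (3.5981,-3.5000,-2.1340)
J_ω[:, 2] = z_2
entry J[4][2] = -0.7500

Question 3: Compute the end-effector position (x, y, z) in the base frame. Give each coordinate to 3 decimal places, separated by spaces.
after link 1: o_1 = (-1.5000, -2.5981, 4.0000)
after link 2: o_2 = (0.0981, -5.8301, 0.5359)
after link 3: o_3 = (-2.2010, -9.8122, -1.4282)
after link 4: o_4 = (-1.9510, -9.3792, -2.2942)
after link 5: o_5 = (0.4151, -7.2811, -2.2942)
after link 6: o_6 = (-3.5849, -7.2811, -3.2942)

-3.585 -7.281 -3.294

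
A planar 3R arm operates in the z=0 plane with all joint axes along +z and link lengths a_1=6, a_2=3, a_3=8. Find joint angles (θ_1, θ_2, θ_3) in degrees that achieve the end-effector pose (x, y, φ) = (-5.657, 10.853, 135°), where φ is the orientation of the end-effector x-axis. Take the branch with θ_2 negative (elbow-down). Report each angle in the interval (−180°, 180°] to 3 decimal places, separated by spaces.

wrist centre = target − a_3·(cos φ, sin φ) = (-0.0001, 5.1961)
cos θ_2 = (26.9999−6²−3²)/(2·6·3) = -0.5000; θ_2 = -120.0001° (elbow-down)
β = atan2(5.1961,-0.0001) = 90.0016°; ψ = atan2(-2.5981,4.5000) = -30.0000°
θ_1 = β − ψ = 120.0016°
θ_3 = φ − θ_1 − θ_2 = 134.9985° (wrapped to (-180°,180°])

120.002 -120.000 134.999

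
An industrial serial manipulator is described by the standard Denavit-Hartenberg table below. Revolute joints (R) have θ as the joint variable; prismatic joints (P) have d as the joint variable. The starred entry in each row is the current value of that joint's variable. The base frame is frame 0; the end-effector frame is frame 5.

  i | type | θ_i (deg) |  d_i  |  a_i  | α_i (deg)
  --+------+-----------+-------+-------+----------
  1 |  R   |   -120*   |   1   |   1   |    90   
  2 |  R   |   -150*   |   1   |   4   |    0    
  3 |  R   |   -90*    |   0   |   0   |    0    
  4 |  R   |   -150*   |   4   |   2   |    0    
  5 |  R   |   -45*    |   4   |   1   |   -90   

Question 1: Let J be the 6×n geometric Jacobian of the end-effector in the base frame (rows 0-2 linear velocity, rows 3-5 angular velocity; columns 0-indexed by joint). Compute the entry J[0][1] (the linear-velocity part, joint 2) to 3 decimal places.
axis z_1 = (-0.8660,0.5000,0.0000); lever o_n−o_1 = (-7.0576,5.7759,-3.9659)
cross product → J_v[:, 1] = (-1.9830,-3.4346,-1.4732)
J_ω[:, 1] = z_1
entry J[0][1] = -1.9830

-1.983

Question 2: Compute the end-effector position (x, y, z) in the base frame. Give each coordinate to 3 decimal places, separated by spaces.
after link 1: o_1 = (-0.5000, -0.8660, 1.0000)
after link 2: o_2 = (0.3660, 2.6340, -1.0000)
after link 3: o_3 = (0.3660, 2.6340, -1.0000)
after link 4: o_4 = (-3.9641, 3.1340, -2.0000)
after link 5: o_5 = (-7.5576, 4.9098, -2.9659)

-7.558 4.910 -2.966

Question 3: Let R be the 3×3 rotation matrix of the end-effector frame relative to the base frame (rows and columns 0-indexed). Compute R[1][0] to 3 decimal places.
-0.224

End-effector x-axis (col 0 of R) = (-0.1294,-0.2241,-0.9659)
R[1][0] = -0.2241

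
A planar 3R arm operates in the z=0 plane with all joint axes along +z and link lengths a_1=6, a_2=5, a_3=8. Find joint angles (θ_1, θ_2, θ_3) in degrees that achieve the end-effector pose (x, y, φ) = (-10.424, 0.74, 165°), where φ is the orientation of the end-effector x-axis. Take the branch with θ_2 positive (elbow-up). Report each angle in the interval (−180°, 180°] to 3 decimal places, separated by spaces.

wrist centre = target − a_3·(cos φ, sin φ) = (-2.6966, -1.3306)
cos θ_2 = (9.0420−6²−5²)/(2·6·5) = -0.8660; θ_2 = 149.9933° (elbow-up)
β = atan2(-1.3306,-2.6966) = -153.7374°; ψ = atan2(2.5005,1.6702) = 56.2598°
θ_1 = β − ψ = -209.9972°
θ_3 = φ − θ_1 − θ_2 = -134.9961° (wrapped to (-180°,180°])

150.003 149.993 -134.996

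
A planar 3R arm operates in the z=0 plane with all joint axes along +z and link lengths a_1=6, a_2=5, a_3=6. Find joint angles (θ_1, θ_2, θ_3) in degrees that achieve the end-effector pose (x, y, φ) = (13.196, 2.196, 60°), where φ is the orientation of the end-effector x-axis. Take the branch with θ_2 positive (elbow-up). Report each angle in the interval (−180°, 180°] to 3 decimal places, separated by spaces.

wrist centre = target − a_3·(cos φ, sin φ) = (10.1960, -3.0002)
cos θ_2 = (112.9593−6²−5²)/(2·6·5) = 0.8660; θ_2 = 30.0042° (elbow-up)
β = atan2(-3.0002,10.1960) = -16.3964°; ψ = atan2(2.5003,10.3299) = 13.6065°
θ_1 = β − ψ = -30.0029°
θ_3 = φ − θ_1 − θ_2 = 59.9987° (wrapped to (-180°,180°])

-30.003 30.004 59.999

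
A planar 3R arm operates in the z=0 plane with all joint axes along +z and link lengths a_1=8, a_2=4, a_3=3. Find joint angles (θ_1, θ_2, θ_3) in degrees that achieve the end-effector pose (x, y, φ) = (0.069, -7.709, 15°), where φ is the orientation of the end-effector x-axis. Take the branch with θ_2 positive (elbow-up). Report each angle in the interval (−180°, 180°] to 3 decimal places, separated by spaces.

-135.001 89.996 60.005

wrist centre = target − a_3·(cos φ, sin φ) = (-2.8288, -8.4855)
cos θ_2 = (80.0050−8²−4²)/(2·8·4) = 0.0001; θ_2 = 89.9956° (elbow-up)
β = atan2(-8.4855,-2.8288) = -108.4367°; ψ = atan2(4.0000,8.0003) = 26.5642°
θ_1 = β − ψ = -135.0009°
θ_3 = φ − θ_1 − θ_2 = 60.0053° (wrapped to (-180°,180°])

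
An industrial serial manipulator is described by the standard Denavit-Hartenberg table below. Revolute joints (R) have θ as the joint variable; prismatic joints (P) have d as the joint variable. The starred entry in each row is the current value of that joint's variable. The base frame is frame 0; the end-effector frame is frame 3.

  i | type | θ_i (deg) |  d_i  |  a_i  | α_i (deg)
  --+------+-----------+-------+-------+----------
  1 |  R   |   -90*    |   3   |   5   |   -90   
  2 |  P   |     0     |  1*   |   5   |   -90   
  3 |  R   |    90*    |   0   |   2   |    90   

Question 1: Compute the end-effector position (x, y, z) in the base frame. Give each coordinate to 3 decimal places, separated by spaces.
-1.000 -10.000 3.000

after link 1: o_1 = (0.0000, -5.0000, 3.0000)
after link 2: o_2 = (1.0000, -10.0000, 3.0000)
after link 3: o_3 = (-1.0000, -10.0000, 3.0000)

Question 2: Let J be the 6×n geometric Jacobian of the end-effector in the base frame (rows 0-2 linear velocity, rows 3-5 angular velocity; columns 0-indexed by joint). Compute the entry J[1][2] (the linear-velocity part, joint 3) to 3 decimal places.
2.000

axis z_2 = (0.0000,0.0000,-1.0000); lever o_n−o_2 = (-2.0000,0.0000,-0.0000)
cross product → J_v[:, 2] = (-0.0000,2.0000,0.0000)
J_ω[:, 2] = z_2
entry J[1][2] = 2.0000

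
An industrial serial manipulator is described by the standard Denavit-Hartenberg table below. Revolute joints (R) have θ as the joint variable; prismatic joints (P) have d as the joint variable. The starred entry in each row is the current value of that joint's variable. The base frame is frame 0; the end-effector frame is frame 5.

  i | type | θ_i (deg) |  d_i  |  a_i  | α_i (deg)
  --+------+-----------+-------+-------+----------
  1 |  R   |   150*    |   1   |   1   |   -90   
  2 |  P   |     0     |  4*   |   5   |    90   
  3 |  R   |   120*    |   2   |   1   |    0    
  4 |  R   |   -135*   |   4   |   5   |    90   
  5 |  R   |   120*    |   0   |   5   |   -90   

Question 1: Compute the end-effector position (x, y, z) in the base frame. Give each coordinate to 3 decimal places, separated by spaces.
-8.964 0.304 11.330

after link 1: o_1 = (-0.8660, 0.5000, 1.0000)
after link 2: o_2 = (-7.1962, -0.4641, 1.0000)
after link 3: o_3 = (-7.1962, -1.4641, 3.0000)
after link 4: o_4 = (-10.7317, 2.0714, 7.0000)
after link 5: o_5 = (-8.9639, 0.3037, 11.3301)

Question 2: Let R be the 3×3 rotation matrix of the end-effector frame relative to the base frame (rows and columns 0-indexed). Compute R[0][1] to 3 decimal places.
End-effector y-axis (col 1 of R) = (-0.7071,-0.7071,-0.0000)
R[0][1] = -0.7071

-0.707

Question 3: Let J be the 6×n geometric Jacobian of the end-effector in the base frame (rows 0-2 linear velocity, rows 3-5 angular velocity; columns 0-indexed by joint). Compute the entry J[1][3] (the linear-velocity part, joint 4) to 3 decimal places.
-1.768

axis z_3 = (0.0000,0.0000,1.0000); lever o_n−o_3 = (-1.7678,1.7678,8.3301)
cross product → J_v[:, 3] = (-1.7678,-1.7678,0.0000)
J_ω[:, 3] = z_3
entry J[1][3] = -1.7678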